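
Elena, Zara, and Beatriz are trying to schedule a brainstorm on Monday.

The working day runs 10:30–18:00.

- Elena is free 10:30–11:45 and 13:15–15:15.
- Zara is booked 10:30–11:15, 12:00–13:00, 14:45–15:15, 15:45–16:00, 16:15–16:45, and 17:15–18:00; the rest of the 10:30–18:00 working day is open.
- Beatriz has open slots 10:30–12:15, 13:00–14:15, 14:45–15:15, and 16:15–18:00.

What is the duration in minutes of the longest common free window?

Zara free within 10:30–18:00: 11:15–12:00, 13:00–14:45, 15:15–15:45, 16:00–16:15, 16:45–17:15.
Elena ∩ Zara: 11:15–11:45, 13:15–14:45.
Elena ∩ Zara ∩ Beatriz: 11:15–11:45, 13:15–14:15.
Common window lengths: 30, 60 min; longest is 60.

60 minutes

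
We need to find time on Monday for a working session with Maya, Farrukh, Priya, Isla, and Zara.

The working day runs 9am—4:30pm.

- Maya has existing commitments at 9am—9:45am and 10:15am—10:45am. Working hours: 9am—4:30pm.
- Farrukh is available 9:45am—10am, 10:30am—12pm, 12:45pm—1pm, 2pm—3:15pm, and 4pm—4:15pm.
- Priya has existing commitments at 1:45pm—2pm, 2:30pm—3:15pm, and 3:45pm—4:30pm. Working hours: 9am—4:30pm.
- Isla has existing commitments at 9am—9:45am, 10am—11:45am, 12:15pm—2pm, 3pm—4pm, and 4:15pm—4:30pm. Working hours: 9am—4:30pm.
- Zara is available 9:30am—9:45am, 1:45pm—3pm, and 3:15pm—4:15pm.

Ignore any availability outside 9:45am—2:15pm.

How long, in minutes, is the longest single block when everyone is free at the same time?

Maya free within 09:00–16:30: 09:45–10:15, 10:45–16:30.
Priya free within 09:00–16:30: 09:00–13:45, 14:00–14:30, 15:15–15:45.
Isla free within 09:00–16:30: 09:45–10:00, 11:45–12:15, 14:00–15:00, 16:00–16:15.
Maya ∩ Farrukh: 09:45–10:00, 10:45–12:00, 12:45–13:00, 14:00–15:15, 16:00–16:15.
Maya ∩ Farrukh ∩ Priya: 09:45–10:00, 10:45–12:00, 12:45–13:00, 14:00–14:30.
Maya ∩ Farrukh ∩ Priya ∩ Isla: 09:45–10:00, 11:45–12:00, 14:00–14:30.
Maya ∩ Farrukh ∩ Priya ∩ Isla ∩ Zara: 14:00–14:30.
Restricted to 09:45–14:15: 14:00–14:15.
Single common window of 15 minutes.

15 minutes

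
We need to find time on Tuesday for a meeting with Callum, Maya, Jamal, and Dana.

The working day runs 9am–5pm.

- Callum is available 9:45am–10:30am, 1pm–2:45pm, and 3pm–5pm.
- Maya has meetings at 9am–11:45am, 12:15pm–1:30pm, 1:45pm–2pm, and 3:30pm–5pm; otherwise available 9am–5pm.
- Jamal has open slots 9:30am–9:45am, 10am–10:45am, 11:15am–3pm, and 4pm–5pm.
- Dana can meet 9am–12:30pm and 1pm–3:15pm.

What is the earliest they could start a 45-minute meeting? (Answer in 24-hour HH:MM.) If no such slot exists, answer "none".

Maya free within 09:00–17:00: 11:45–12:15, 13:30–13:45, 14:00–15:30.
Callum ∩ Maya: 13:30–13:45, 14:00–14:45, 15:00–15:30.
Callum ∩ Maya ∩ Jamal: 13:30–13:45, 14:00–14:45.
Callum ∩ Maya ∩ Jamal ∩ Dana: 13:30–13:45, 14:00–14:45.
Windows ≥ 45 min: 14:00–14:45.
Earliest such window starts at 14:00.

14:00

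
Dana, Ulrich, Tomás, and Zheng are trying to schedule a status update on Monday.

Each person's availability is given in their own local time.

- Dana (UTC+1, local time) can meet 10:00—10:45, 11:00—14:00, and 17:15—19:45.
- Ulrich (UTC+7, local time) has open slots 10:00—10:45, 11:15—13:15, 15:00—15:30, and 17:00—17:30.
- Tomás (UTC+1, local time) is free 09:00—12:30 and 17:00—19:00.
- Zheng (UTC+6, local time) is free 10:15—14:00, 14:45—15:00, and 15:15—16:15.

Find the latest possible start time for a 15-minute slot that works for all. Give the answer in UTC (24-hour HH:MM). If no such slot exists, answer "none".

Dana → UTC: 09:00–09:45, 10:00–13:00, 16:15–18:45.
Ulrich → UTC: 03:00–03:45, 04:15–06:15, 08:00–08:30, 10:00–10:30.
Tomás → UTC: 08:00–11:30, 16:00–18:00.
Zheng → UTC: 04:15–08:00, 08:45–09:00, 09:15–10:15.
Dana ∩ Ulrich: 10:00–10:30.
Dana ∩ Ulrich ∩ Tomás: 10:00–10:30.
Dana ∩ Ulrich ∩ Tomás ∩ Zheng: 10:00–10:15.
Windows ≥ 15 min: 10:00–10:15.
Latest start in the last window 10:00–10:15 is 10:15 − 15 min = 10:00.

10:00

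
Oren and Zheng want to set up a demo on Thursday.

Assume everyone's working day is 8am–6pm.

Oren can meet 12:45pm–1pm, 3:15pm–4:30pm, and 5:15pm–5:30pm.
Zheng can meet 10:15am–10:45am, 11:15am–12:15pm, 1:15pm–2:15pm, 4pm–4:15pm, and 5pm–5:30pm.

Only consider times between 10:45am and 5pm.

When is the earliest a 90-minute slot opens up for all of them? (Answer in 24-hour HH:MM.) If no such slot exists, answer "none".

none

Oren ∩ Zheng: 16:00–16:15, 17:15–17:30.
Restricted to 10:45–17:00: 16:00–16:15.
Windows ≥ 90 min: (none).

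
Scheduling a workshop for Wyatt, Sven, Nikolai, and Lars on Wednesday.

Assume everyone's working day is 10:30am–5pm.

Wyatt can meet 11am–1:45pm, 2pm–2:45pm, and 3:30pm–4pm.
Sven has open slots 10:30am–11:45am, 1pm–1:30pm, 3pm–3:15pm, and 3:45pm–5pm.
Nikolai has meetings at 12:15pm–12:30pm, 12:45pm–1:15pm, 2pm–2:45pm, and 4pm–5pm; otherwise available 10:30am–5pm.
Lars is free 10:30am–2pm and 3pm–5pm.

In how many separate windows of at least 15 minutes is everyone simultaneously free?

Nikolai free within 10:30–17:00: 10:30–12:15, 12:30–12:45, 13:15–14:00, 14:45–16:00.
Wyatt ∩ Sven: 11:00–11:45, 13:00–13:30, 15:45–16:00.
Wyatt ∩ Sven ∩ Nikolai: 11:00–11:45, 13:15–13:30, 15:45–16:00.
Wyatt ∩ Sven ∩ Nikolai ∩ Lars: 11:00–11:45, 13:15–13:30, 15:45–16:00.
Windows ≥ 15 min: 11:00–11:45, 13:15–13:30, 15:45–16:00.
That's 3 windows.

3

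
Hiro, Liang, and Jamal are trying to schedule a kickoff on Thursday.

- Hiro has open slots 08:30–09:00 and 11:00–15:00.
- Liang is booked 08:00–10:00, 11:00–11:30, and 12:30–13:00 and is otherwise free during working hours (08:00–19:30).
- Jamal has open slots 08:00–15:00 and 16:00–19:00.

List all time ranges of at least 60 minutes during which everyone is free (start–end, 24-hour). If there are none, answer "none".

Liang free within 08:00–19:30: 10:00–11:00, 11:30–12:30, 13:00–19:30.
Hiro ∩ Liang: 11:30–12:30, 13:00–15:00.
Hiro ∩ Liang ∩ Jamal: 11:30–12:30, 13:00–15:00.
Windows ≥ 60 min: 11:30–12:30, 13:00–15:00.

11:30–12:30, 13:00–15:00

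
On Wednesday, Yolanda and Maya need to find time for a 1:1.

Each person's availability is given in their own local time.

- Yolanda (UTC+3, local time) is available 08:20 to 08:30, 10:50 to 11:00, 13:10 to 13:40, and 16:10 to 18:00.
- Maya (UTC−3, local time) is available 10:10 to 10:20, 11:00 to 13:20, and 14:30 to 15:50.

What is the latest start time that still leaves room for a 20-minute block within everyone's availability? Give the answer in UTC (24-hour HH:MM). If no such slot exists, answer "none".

14:40

Yolanda → UTC: 05:20–05:30, 07:50–08:00, 10:10–10:40, 13:10–15:00.
Maya → UTC: 13:10–13:20, 14:00–16:20, 17:30–18:50.
Yolanda ∩ Maya: 13:10–13:20, 14:00–15:00.
Windows ≥ 20 min: 14:00–15:00.
Latest start in the last window 14:00–15:00 is 15:00 − 20 min = 14:40.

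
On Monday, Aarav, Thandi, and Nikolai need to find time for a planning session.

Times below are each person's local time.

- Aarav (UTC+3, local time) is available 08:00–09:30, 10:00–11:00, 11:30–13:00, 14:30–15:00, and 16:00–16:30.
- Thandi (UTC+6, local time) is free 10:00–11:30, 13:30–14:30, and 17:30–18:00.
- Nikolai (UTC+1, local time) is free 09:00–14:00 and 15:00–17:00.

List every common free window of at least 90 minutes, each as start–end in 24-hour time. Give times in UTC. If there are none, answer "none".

Aarav → UTC: 05:00–06:30, 07:00–08:00, 08:30–10:00, 11:30–12:00, 13:00–13:30.
Thandi → UTC: 04:00–05:30, 07:30–08:30, 11:30–12:00.
Nikolai → UTC: 08:00–13:00, 14:00–16:00.
Aarav ∩ Thandi: 05:00–05:30, 07:30–08:00, 11:30–12:00.
Aarav ∩ Thandi ∩ Nikolai: 11:30–12:00.
Windows ≥ 90 min: (none).

none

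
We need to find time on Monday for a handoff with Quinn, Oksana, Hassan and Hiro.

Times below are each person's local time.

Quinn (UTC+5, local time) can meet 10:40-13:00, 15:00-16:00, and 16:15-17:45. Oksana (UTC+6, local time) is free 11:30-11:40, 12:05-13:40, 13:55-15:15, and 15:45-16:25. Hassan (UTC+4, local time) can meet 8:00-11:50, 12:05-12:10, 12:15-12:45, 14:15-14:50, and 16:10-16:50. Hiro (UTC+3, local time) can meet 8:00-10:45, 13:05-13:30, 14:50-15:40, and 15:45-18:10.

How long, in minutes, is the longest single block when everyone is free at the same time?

95 minutes

Quinn → UTC: 05:40–08:00, 10:00–11:00, 11:15–12:45.
Oksana → UTC: 05:30–05:40, 06:05–07:40, 07:55–09:15, 09:45–10:25.
Hassan → UTC: 04:00–07:50, 08:05–08:10, 08:15–08:45, 10:15–10:50, 12:10–12:50.
Hiro → UTC: 05:00–07:45, 10:05–10:30, 11:50–12:40, 12:45–15:10.
Quinn ∩ Oksana: 06:05–07:40, 07:55–08:00, 10:00–10:25.
Quinn ∩ Oksana ∩ Hassan: 06:05–07:40, 10:15–10:25.
Quinn ∩ Oksana ∩ Hassan ∩ Hiro: 06:05–07:40, 10:15–10:25.
Common window lengths: 95, 10 min; longest is 95.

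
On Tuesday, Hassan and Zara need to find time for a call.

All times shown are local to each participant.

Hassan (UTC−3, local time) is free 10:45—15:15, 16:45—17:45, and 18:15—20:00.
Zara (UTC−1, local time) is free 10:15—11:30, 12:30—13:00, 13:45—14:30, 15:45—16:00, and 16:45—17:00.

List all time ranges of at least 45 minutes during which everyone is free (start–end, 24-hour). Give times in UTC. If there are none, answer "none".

Hassan → UTC: 13:45–18:15, 19:45–20:45, 21:15–23:00.
Zara → UTC: 11:15–12:30, 13:30–14:00, 14:45–15:30, 16:45–17:00, 17:45–18:00.
Hassan ∩ Zara: 13:45–14:00, 14:45–15:30, 16:45–17:00, 17:45–18:00.
Windows ≥ 45 min: 14:45–15:30.

14:45–15:30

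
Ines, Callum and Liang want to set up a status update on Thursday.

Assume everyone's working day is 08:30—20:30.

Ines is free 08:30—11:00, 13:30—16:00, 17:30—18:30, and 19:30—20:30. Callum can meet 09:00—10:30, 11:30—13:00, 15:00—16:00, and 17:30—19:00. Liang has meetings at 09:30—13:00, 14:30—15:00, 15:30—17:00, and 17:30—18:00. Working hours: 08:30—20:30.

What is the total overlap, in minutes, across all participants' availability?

90 minutes

Liang free within 08:30–20:30: 08:30–09:30, 13:00–14:30, 15:00–15:30, 17:00–17:30, 18:00–20:30.
Ines ∩ Callum: 09:00–10:30, 15:00–16:00, 17:30–18:30.
Ines ∩ Callum ∩ Liang: 09:00–09:30, 15:00–15:30, 18:00–18:30.
Total common minutes: 30 + 30 + 30 = 90.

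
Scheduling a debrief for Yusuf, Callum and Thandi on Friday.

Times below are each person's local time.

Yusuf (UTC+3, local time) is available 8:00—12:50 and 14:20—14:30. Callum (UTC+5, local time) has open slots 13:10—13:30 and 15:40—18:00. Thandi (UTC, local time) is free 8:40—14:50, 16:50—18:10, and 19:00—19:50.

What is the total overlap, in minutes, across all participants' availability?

Yusuf → UTC: 05:00–09:50, 11:20–11:30.
Callum → UTC: 08:10–08:30, 10:40–13:00.
Thandi → UTC: 08:40–14:50, 16:50–18:10, 19:00–19:50.
Yusuf ∩ Callum: 08:10–08:30, 11:20–11:30.
Yusuf ∩ Callum ∩ Thandi: 11:20–11:30.
Total common minutes: 10.

10 minutes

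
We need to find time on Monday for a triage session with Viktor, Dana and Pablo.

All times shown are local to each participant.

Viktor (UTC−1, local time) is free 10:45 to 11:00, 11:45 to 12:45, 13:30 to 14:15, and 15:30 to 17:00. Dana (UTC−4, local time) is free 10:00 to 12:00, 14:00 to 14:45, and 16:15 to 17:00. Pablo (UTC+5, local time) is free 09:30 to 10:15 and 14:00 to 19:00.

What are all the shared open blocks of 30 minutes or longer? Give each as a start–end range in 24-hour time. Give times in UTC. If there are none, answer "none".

none

Viktor → UTC: 11:45–12:00, 12:45–13:45, 14:30–15:15, 16:30–18:00.
Dana → UTC: 14:00–16:00, 18:00–18:45, 20:15–21:00.
Pablo → UTC: 04:30–05:15, 09:00–14:00.
Viktor ∩ Dana: 14:30–15:15.
Viktor ∩ Dana ∩ Pablo: (none).
Windows ≥ 30 min: (none).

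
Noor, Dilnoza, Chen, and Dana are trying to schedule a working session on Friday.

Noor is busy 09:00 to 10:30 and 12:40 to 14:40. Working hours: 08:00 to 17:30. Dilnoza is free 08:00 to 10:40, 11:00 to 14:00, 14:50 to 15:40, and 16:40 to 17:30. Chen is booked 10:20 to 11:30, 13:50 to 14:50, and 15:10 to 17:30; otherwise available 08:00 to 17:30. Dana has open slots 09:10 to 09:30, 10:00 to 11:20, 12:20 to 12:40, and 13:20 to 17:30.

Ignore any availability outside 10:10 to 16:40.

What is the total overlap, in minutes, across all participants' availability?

Noor free within 08:00–17:30: 08:00–09:00, 10:30–12:40, 14:40–17:30.
Chen free within 08:00–17:30: 08:00–10:20, 11:30–13:50, 14:50–15:10.
Noor ∩ Dilnoza: 08:00–09:00, 10:30–10:40, 11:00–12:40, 14:50–15:40, 16:40–17:30.
Noor ∩ Dilnoza ∩ Chen: 08:00–09:00, 11:30–12:40, 14:50–15:10.
Noor ∩ Dilnoza ∩ Chen ∩ Dana: 12:20–12:40, 14:50–15:10.
Restricted to 10:10–16:40: 12:20–12:40, 14:50–15:10.
Total common minutes: 20 + 20 = 40.

40 minutes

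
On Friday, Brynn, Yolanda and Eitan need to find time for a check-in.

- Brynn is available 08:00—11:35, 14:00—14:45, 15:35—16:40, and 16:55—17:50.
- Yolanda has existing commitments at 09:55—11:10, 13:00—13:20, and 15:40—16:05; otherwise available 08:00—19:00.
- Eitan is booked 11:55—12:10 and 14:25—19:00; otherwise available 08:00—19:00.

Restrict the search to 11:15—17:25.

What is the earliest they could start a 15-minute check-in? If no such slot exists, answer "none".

Yolanda free within 08:00–19:00: 08:00–09:55, 11:10–13:00, 13:20–15:40, 16:05–19:00.
Eitan free within 08:00–19:00: 08:00–11:55, 12:10–14:25.
Brynn ∩ Yolanda: 08:00–09:55, 11:10–11:35, 14:00–14:45, 15:35–15:40, 16:05–16:40, 16:55–17:50.
Brynn ∩ Yolanda ∩ Eitan: 08:00–09:55, 11:10–11:35, 14:00–14:25.
Restricted to 11:15–17:25: 11:15–11:35, 14:00–14:25.
Windows ≥ 15 min: 11:15–11:35, 14:00–14:25.
Earliest such window starts at 11:15.

11:15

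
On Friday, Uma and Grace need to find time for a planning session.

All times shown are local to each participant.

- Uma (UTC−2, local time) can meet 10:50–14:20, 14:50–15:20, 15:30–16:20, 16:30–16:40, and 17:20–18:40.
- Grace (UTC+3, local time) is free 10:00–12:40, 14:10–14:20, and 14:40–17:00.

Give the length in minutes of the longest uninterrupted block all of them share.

70 minutes

Uma → UTC: 12:50–16:20, 16:50–17:20, 17:30–18:20, 18:30–18:40, 19:20–20:40.
Grace → UTC: 07:00–09:40, 11:10–11:20, 11:40–14:00.
Uma ∩ Grace: 12:50–14:00.
Single common window of 70 minutes.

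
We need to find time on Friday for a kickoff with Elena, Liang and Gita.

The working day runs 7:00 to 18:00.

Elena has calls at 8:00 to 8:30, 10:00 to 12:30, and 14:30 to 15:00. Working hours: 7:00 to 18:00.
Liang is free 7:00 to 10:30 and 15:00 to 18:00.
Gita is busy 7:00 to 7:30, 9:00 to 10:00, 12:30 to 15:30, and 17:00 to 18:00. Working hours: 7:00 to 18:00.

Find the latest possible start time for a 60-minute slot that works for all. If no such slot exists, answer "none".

Elena free within 07:00–18:00: 07:00–08:00, 08:30–10:00, 12:30–14:30, 15:00–18:00.
Gita free within 07:00–18:00: 07:30–09:00, 10:00–12:30, 15:30–17:00.
Elena ∩ Liang: 07:00–08:00, 08:30–10:00, 15:00–18:00.
Elena ∩ Liang ∩ Gita: 07:30–08:00, 08:30–09:00, 15:30–17:00.
Windows ≥ 60 min: 15:30–17:00.
Latest start in the last window 15:30–17:00 is 17:00 − 60 min = 16:00.

16:00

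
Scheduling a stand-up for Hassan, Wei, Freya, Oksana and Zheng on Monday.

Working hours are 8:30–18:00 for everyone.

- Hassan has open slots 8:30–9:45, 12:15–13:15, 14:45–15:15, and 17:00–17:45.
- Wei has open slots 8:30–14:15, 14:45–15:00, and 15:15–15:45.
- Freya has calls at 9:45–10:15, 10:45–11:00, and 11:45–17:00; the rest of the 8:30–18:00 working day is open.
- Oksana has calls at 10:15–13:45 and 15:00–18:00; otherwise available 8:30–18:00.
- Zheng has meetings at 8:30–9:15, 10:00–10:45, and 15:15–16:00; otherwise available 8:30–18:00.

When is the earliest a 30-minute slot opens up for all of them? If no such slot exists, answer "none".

09:15

Freya free within 08:30–18:00: 08:30–09:45, 10:15–10:45, 11:00–11:45, 17:00–18:00.
Oksana free within 08:30–18:00: 08:30–10:15, 13:45–15:00.
Zheng free within 08:30–18:00: 09:15–10:00, 10:45–15:15, 16:00–18:00.
Hassan ∩ Wei: 08:30–09:45, 12:15–13:15, 14:45–15:00.
Hassan ∩ Wei ∩ Freya: 08:30–09:45.
Hassan ∩ Wei ∩ Freya ∩ Oksana: 08:30–09:45.
Hassan ∩ Wei ∩ Freya ∩ Oksana ∩ Zheng: 09:15–09:45.
Windows ≥ 30 min: 09:15–09:45.
Earliest such window starts at 09:15.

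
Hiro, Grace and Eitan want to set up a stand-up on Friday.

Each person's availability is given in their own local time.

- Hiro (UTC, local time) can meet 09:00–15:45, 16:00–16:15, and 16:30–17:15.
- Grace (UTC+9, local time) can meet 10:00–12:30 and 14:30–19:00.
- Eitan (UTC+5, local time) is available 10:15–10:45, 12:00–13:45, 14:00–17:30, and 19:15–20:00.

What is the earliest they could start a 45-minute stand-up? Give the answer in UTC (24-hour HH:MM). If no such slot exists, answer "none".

09:00

Hiro → UTC: 09:00–15:45, 16:00–16:15, 16:30–17:15.
Grace → UTC: 01:00–03:30, 05:30–10:00.
Eitan → UTC: 05:15–05:45, 07:00–08:45, 09:00–12:30, 14:15–15:00.
Hiro ∩ Grace: 09:00–10:00.
Hiro ∩ Grace ∩ Eitan: 09:00–10:00.
Windows ≥ 45 min: 09:00–10:00.
Earliest such window starts at 09:00.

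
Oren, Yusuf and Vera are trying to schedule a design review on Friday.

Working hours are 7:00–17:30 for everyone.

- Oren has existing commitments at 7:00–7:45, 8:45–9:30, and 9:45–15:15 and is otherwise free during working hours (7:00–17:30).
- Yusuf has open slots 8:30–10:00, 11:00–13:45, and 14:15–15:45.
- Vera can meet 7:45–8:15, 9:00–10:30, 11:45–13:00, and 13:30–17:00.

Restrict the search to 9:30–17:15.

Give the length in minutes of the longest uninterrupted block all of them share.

30 minutes

Oren free within 07:00–17:30: 07:45–08:45, 09:30–09:45, 15:15–17:30.
Oren ∩ Yusuf: 08:30–08:45, 09:30–09:45, 15:15–15:45.
Oren ∩ Yusuf ∩ Vera: 09:30–09:45, 15:15–15:45.
Restricted to 09:30–17:15: 09:30–09:45, 15:15–15:45.
Common window lengths: 15, 30 min; longest is 30.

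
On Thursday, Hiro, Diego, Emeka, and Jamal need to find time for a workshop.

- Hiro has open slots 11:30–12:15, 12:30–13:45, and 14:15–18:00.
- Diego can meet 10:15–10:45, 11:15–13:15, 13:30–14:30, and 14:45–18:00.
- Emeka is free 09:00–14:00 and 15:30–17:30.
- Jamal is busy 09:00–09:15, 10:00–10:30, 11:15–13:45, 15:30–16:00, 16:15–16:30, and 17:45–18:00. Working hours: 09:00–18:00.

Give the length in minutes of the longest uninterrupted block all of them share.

60 minutes

Jamal free within 09:00–18:00: 09:15–10:00, 10:30–11:15, 13:45–15:30, 16:00–16:15, 16:30–17:45.
Hiro ∩ Diego: 11:30–12:15, 12:30–13:15, 13:30–13:45, 14:15–14:30, 14:45–18:00.
Hiro ∩ Diego ∩ Emeka: 11:30–12:15, 12:30–13:15, 13:30–13:45, 15:30–17:30.
Hiro ∩ Diego ∩ Emeka ∩ Jamal: 16:00–16:15, 16:30–17:30.
Common window lengths: 15, 60 min; longest is 60.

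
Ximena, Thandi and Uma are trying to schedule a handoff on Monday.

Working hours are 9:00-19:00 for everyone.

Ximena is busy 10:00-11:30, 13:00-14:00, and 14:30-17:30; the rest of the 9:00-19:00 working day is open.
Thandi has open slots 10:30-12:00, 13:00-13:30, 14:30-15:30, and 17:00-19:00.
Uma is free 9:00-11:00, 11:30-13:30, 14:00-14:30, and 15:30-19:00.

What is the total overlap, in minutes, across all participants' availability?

Ximena free within 09:00–19:00: 09:00–10:00, 11:30–13:00, 14:00–14:30, 17:30–19:00.
Ximena ∩ Thandi: 11:30–12:00, 17:30–19:00.
Ximena ∩ Thandi ∩ Uma: 11:30–12:00, 17:30–19:00.
Total common minutes: 30 + 90 = 120.

120 minutes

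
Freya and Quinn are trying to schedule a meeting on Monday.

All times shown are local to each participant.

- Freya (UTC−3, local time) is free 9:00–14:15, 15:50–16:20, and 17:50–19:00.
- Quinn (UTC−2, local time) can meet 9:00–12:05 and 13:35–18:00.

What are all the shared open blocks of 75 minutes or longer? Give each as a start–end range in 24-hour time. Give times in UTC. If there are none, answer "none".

Freya → UTC: 12:00–17:15, 18:50–19:20, 20:50–22:00.
Quinn → UTC: 11:00–14:05, 15:35–20:00.
Freya ∩ Quinn: 12:00–14:05, 15:35–17:15, 18:50–19:20.
Windows ≥ 75 min: 12:00–14:05, 15:35–17:15.

12:00–14:05, 15:35–17:15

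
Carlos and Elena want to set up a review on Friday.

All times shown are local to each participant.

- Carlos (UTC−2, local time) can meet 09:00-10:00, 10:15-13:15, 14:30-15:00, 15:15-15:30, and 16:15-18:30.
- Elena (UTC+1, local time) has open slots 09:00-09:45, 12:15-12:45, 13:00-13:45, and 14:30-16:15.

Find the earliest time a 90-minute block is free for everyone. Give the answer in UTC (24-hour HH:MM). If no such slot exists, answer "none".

13:30

Carlos → UTC: 11:00–12:00, 12:15–15:15, 16:30–17:00, 17:15–17:30, 18:15–20:30.
Elena → UTC: 08:00–08:45, 11:15–11:45, 12:00–12:45, 13:30–15:15.
Carlos ∩ Elena: 11:15–11:45, 12:15–12:45, 13:30–15:15.
Windows ≥ 90 min: 13:30–15:15.
Earliest such window starts at 13:30.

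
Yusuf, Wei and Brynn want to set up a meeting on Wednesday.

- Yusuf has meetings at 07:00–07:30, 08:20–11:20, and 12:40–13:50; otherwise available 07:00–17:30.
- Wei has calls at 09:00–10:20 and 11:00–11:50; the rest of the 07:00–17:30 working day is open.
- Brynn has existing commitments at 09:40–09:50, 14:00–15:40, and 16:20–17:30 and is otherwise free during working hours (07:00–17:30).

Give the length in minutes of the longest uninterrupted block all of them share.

Yusuf free within 07:00–17:30: 07:30–08:20, 11:20–12:40, 13:50–17:30.
Wei free within 07:00–17:30: 07:00–09:00, 10:20–11:00, 11:50–17:30.
Brynn free within 07:00–17:30: 07:00–09:40, 09:50–14:00, 15:40–16:20.
Yusuf ∩ Wei: 07:30–08:20, 11:50–12:40, 13:50–17:30.
Yusuf ∩ Wei ∩ Brynn: 07:30–08:20, 11:50–12:40, 13:50–14:00, 15:40–16:20.
Common window lengths: 50, 50, 10, 40 min; longest is 50.

50 minutes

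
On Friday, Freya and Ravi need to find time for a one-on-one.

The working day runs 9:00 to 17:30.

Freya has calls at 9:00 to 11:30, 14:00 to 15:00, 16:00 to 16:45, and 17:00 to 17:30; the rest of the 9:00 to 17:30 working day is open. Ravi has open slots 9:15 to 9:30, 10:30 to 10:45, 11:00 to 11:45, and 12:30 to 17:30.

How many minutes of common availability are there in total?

180 minutes

Freya free within 09:00–17:30: 11:30–14:00, 15:00–16:00, 16:45–17:00.
Freya ∩ Ravi: 11:30–11:45, 12:30–14:00, 15:00–16:00, 16:45–17:00.
Total common minutes: 15 + 90 + 60 + 15 = 180.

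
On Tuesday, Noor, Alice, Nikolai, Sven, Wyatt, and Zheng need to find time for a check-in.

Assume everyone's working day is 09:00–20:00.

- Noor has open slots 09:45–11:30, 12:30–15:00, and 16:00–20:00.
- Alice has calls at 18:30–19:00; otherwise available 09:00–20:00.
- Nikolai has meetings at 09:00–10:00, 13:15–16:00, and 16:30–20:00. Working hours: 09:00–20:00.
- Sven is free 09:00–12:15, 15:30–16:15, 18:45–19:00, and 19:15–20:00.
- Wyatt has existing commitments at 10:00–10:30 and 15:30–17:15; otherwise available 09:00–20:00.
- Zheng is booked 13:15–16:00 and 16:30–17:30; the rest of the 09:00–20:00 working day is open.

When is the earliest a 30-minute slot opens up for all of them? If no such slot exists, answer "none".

10:30

Alice free within 09:00–20:00: 09:00–18:30, 19:00–20:00.
Nikolai free within 09:00–20:00: 10:00–13:15, 16:00–16:30.
Wyatt free within 09:00–20:00: 09:00–10:00, 10:30–15:30, 17:15–20:00.
Zheng free within 09:00–20:00: 09:00–13:15, 16:00–16:30, 17:30–20:00.
Noor ∩ Alice: 09:45–11:30, 12:30–15:00, 16:00–18:30, 19:00–20:00.
Noor ∩ Alice ∩ Nikolai: 10:00–11:30, 12:30–13:15, 16:00–16:30.
Noor ∩ Alice ∩ Nikolai ∩ Sven: 10:00–11:30, 16:00–16:15.
Noor ∩ Alice ∩ Nikolai ∩ Sven ∩ Wyatt: 10:30–11:30.
Noor ∩ Alice ∩ Nikolai ∩ Sven ∩ Wyatt ∩ Zheng: 10:30–11:30.
Windows ≥ 30 min: 10:30–11:30.
Earliest such window starts at 10:30.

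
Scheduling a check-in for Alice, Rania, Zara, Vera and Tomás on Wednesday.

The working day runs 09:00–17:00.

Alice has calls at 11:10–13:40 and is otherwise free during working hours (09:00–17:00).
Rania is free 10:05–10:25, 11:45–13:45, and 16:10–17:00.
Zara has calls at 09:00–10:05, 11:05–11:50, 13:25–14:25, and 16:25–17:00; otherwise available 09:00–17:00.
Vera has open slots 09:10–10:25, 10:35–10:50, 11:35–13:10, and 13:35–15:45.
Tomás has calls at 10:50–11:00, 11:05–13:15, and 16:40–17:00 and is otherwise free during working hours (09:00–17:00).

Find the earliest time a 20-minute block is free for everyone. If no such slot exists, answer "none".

10:05

Alice free within 09:00–17:00: 09:00–11:10, 13:40–17:00.
Zara free within 09:00–17:00: 10:05–11:05, 11:50–13:25, 14:25–16:25.
Tomás free within 09:00–17:00: 09:00–10:50, 11:00–11:05, 13:15–16:40.
Alice ∩ Rania: 10:05–10:25, 13:40–13:45, 16:10–17:00.
Alice ∩ Rania ∩ Zara: 10:05–10:25, 16:10–16:25.
Alice ∩ Rania ∩ Zara ∩ Vera: 10:05–10:25.
Alice ∩ Rania ∩ Zara ∩ Vera ∩ Tomás: 10:05–10:25.
Windows ≥ 20 min: 10:05–10:25.
Earliest such window starts at 10:05.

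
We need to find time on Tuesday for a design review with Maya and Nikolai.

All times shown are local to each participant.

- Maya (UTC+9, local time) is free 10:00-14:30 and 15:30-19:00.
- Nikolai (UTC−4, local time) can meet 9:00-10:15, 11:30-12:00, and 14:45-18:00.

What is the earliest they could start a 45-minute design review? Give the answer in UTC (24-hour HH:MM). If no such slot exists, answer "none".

none

Maya → UTC: 01:00–05:30, 06:30–10:00.
Nikolai → UTC: 13:00–14:15, 15:30–16:00, 18:45–22:00.
Maya ∩ Nikolai: (none).
Windows ≥ 45 min: (none).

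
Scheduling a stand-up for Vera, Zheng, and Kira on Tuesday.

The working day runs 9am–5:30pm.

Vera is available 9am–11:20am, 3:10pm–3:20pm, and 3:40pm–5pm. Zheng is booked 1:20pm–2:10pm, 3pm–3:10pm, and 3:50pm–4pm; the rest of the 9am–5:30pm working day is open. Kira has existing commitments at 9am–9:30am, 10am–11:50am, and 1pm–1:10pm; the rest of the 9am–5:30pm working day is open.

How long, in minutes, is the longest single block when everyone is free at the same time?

Zheng free within 09:00–17:30: 09:00–13:20, 14:10–15:00, 15:10–15:50, 16:00–17:30.
Kira free within 09:00–17:30: 09:30–10:00, 11:50–13:00, 13:10–17:30.
Vera ∩ Zheng: 09:00–11:20, 15:10–15:20, 15:40–15:50, 16:00–17:00.
Vera ∩ Zheng ∩ Kira: 09:30–10:00, 15:10–15:20, 15:40–15:50, 16:00–17:00.
Common window lengths: 30, 10, 10, 60 min; longest is 60.

60 minutes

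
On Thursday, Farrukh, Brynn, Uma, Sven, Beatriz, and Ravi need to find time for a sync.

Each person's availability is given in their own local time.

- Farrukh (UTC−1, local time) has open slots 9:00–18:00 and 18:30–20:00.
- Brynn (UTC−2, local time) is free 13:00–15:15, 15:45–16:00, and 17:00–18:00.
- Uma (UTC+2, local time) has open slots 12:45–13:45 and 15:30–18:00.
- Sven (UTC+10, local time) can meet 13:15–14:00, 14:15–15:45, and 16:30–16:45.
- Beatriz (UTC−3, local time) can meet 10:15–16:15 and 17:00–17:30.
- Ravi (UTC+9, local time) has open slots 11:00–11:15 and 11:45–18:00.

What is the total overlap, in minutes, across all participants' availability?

Farrukh → UTC: 10:00–19:00, 19:30–21:00.
Brynn → UTC: 15:00–17:15, 17:45–18:00, 19:00–20:00.
Uma → UTC: 10:45–11:45, 13:30–16:00.
Sven → UTC: 03:15–04:00, 04:15–05:45, 06:30–06:45.
Beatriz → UTC: 13:15–19:15, 20:00–20:30.
Ravi → UTC: 02:00–02:15, 02:45–09:00.
Farrukh ∩ Brynn: 15:00–17:15, 17:45–18:00, 19:30–20:00.
Farrukh ∩ Brynn ∩ Uma: 15:00–16:00.
Farrukh ∩ Brynn ∩ Uma ∩ Sven: (none).
Farrukh ∩ Brynn ∩ Uma ∩ Sven ∩ Beatriz: (none).
Farrukh ∩ Brynn ∩ Uma ∩ Sven ∩ Beatriz ∩ Ravi: (none).
Total common minutes: 0.

0 minutes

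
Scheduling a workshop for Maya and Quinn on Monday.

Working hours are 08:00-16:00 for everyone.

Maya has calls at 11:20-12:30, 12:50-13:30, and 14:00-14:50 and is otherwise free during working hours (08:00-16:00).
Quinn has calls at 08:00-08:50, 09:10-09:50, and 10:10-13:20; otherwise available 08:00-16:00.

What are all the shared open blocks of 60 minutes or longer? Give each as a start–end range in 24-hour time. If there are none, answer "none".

14:50–16:00

Maya free within 08:00–16:00: 08:00–11:20, 12:30–12:50, 13:30–14:00, 14:50–16:00.
Quinn free within 08:00–16:00: 08:50–09:10, 09:50–10:10, 13:20–16:00.
Maya ∩ Quinn: 08:50–09:10, 09:50–10:10, 13:30–14:00, 14:50–16:00.
Windows ≥ 60 min: 14:50–16:00.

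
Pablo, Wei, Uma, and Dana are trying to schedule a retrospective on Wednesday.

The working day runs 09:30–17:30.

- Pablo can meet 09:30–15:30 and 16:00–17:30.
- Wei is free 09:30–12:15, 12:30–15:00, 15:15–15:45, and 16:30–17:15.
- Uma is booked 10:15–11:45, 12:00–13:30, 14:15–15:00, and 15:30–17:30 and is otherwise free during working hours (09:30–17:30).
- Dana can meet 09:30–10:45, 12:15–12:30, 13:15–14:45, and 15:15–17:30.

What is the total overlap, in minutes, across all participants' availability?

105 minutes

Uma free within 09:30–17:30: 09:30–10:15, 11:45–12:00, 13:30–14:15, 15:00–15:30.
Pablo ∩ Wei: 09:30–12:15, 12:30–15:00, 15:15–15:30, 16:30–17:15.
Pablo ∩ Wei ∩ Uma: 09:30–10:15, 11:45–12:00, 13:30–14:15, 15:15–15:30.
Pablo ∩ Wei ∩ Uma ∩ Dana: 09:30–10:15, 13:30–14:15, 15:15–15:30.
Total common minutes: 45 + 45 + 15 = 105.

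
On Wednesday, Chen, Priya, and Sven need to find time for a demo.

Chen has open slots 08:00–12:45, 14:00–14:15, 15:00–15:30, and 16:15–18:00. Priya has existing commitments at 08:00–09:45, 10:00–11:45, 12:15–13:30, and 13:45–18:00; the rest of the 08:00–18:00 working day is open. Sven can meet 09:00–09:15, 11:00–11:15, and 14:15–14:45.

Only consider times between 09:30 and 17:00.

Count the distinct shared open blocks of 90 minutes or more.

0

Priya free within 08:00–18:00: 09:45–10:00, 11:45–12:15, 13:30–13:45.
Chen ∩ Priya: 09:45–10:00, 11:45–12:15.
Chen ∩ Priya ∩ Sven: (none).
Restricted to 09:30–17:00: (none).
Windows ≥ 90 min: (none).
That's 0 windows.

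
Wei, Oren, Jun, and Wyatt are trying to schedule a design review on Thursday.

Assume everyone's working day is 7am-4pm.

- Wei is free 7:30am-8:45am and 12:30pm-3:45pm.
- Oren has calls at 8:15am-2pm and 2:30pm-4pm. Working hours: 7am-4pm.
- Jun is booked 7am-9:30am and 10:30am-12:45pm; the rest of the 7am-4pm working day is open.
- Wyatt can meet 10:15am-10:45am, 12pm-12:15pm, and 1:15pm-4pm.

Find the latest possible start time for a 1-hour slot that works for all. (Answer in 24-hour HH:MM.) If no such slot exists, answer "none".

none

Oren free within 07:00–16:00: 07:00–08:15, 14:00–14:30.
Jun free within 07:00–16:00: 09:30–10:30, 12:45–16:00.
Wei ∩ Oren: 07:30–08:15, 14:00–14:30.
Wei ∩ Oren ∩ Jun: 14:00–14:30.
Wei ∩ Oren ∩ Jun ∩ Wyatt: 14:00–14:30.
Windows ≥ 60 min: (none).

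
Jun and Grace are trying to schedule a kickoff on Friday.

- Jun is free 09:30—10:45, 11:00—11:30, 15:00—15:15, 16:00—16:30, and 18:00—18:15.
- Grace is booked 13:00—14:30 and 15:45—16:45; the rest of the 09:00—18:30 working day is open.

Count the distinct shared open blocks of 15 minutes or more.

4

Grace free within 09:00–18:30: 09:00–13:00, 14:30–15:45, 16:45–18:30.
Jun ∩ Grace: 09:30–10:45, 11:00–11:30, 15:00–15:15, 18:00–18:15.
Windows ≥ 15 min: 09:30–10:45, 11:00–11:30, 15:00–15:15, 18:00–18:15.
That's 4 windows.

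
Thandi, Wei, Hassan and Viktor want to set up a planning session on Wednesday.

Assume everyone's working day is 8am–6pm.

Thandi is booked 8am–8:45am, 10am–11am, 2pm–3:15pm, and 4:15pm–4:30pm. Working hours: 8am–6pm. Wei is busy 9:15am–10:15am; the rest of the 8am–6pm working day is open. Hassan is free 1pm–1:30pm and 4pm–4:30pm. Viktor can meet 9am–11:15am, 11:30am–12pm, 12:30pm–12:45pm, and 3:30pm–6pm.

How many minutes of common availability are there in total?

15 minutes

Thandi free within 08:00–18:00: 08:45–10:00, 11:00–14:00, 15:15–16:15, 16:30–18:00.
Wei free within 08:00–18:00: 08:00–09:15, 10:15–18:00.
Thandi ∩ Wei: 08:45–09:15, 11:00–14:00, 15:15–16:15, 16:30–18:00.
Thandi ∩ Wei ∩ Hassan: 13:00–13:30, 16:00–16:15.
Thandi ∩ Wei ∩ Hassan ∩ Viktor: 16:00–16:15.
Total common minutes: 15.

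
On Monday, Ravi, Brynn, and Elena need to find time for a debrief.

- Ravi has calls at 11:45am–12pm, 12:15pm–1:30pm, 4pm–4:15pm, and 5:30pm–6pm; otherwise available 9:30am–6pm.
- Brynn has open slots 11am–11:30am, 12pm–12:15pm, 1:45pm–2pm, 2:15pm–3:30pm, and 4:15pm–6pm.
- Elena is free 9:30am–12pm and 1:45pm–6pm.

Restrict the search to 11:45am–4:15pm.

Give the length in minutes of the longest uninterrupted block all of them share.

75 minutes

Ravi free within 09:30–18:00: 09:30–11:45, 12:00–12:15, 13:30–16:00, 16:15–17:30.
Ravi ∩ Brynn: 11:00–11:30, 12:00–12:15, 13:45–14:00, 14:15–15:30, 16:15–17:30.
Ravi ∩ Brynn ∩ Elena: 11:00–11:30, 13:45–14:00, 14:15–15:30, 16:15–17:30.
Restricted to 11:45–16:15: 13:45–14:00, 14:15–15:30.
Common window lengths: 15, 75 min; longest is 75.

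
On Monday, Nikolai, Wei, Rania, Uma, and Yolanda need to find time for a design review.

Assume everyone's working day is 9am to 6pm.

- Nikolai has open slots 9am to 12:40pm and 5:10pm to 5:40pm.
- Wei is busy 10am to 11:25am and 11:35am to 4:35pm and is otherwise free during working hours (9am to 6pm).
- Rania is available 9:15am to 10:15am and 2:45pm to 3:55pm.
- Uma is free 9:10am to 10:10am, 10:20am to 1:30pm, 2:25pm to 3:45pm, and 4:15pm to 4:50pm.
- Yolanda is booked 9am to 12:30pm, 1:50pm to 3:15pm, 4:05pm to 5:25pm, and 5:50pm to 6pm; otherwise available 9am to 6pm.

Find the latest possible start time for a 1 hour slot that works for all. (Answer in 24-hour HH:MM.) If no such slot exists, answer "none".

none

Wei free within 09:00–18:00: 09:00–10:00, 11:25–11:35, 16:35–18:00.
Yolanda free within 09:00–18:00: 12:30–13:50, 15:15–16:05, 17:25–17:50.
Nikolai ∩ Wei: 09:00–10:00, 11:25–11:35, 17:10–17:40.
Nikolai ∩ Wei ∩ Rania: 09:15–10:00.
Nikolai ∩ Wei ∩ Rania ∩ Uma: 09:15–10:00.
Nikolai ∩ Wei ∩ Rania ∩ Uma ∩ Yolanda: (none).
Windows ≥ 60 min: (none).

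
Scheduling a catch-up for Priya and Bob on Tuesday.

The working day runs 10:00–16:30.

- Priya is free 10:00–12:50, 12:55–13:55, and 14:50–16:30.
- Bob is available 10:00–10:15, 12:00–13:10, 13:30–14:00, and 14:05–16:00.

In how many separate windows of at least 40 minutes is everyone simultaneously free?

2

Priya ∩ Bob: 10:00–10:15, 12:00–12:50, 12:55–13:10, 13:30–13:55, 14:50–16:00.
Windows ≥ 40 min: 12:00–12:50, 14:50–16:00.
That's 2 windows.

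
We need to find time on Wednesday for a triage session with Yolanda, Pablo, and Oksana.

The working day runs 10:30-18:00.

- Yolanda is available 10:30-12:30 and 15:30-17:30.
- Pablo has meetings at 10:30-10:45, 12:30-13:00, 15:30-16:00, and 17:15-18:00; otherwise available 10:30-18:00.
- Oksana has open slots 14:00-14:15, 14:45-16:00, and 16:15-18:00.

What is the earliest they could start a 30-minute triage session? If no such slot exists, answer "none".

Pablo free within 10:30–18:00: 10:45–12:30, 13:00–15:30, 16:00–17:15.
Yolanda ∩ Pablo: 10:45–12:30, 16:00–17:15.
Yolanda ∩ Pablo ∩ Oksana: 16:15–17:15.
Windows ≥ 30 min: 16:15–17:15.
Earliest such window starts at 16:15.

16:15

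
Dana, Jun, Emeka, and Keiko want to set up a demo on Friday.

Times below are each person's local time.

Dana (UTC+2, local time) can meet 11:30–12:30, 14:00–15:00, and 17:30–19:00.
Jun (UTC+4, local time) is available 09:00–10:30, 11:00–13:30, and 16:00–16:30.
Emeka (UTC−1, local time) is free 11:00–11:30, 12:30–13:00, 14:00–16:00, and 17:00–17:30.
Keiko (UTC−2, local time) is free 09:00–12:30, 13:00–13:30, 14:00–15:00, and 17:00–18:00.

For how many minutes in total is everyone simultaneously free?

30 minutes

Dana → UTC: 09:30–10:30, 12:00–13:00, 15:30–17:00.
Jun → UTC: 05:00–06:30, 07:00–09:30, 12:00–12:30.
Emeka → UTC: 12:00–12:30, 13:30–14:00, 15:00–17:00, 18:00–18:30.
Keiko → UTC: 11:00–14:30, 15:00–15:30, 16:00–17:00, 19:00–20:00.
Dana ∩ Jun: 12:00–12:30.
Dana ∩ Jun ∩ Emeka: 12:00–12:30.
Dana ∩ Jun ∩ Emeka ∩ Keiko: 12:00–12:30.
Total common minutes: 30.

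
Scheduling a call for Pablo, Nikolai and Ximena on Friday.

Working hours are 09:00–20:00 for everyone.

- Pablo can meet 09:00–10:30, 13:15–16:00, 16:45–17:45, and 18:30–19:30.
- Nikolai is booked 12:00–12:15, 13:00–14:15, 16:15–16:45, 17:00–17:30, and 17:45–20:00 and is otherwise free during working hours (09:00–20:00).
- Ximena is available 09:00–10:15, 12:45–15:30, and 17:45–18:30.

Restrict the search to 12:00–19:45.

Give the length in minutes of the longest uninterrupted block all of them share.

75 minutes

Nikolai free within 09:00–20:00: 09:00–12:00, 12:15–13:00, 14:15–16:15, 16:45–17:00, 17:30–17:45.
Pablo ∩ Nikolai: 09:00–10:30, 14:15–16:00, 16:45–17:00, 17:30–17:45.
Pablo ∩ Nikolai ∩ Ximena: 09:00–10:15, 14:15–15:30.
Restricted to 12:00–19:45: 14:15–15:30.
Single common window of 75 minutes.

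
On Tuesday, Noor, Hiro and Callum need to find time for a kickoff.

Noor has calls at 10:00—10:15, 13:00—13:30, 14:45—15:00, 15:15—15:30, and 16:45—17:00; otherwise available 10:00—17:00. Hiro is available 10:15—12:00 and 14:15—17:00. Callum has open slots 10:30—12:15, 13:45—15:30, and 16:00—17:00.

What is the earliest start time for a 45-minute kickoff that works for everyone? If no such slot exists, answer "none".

10:30

Noor free within 10:00–17:00: 10:15–13:00, 13:30–14:45, 15:00–15:15, 15:30–16:45.
Noor ∩ Hiro: 10:15–12:00, 14:15–14:45, 15:00–15:15, 15:30–16:45.
Noor ∩ Hiro ∩ Callum: 10:30–12:00, 14:15–14:45, 15:00–15:15, 16:00–16:45.
Windows ≥ 45 min: 10:30–12:00, 16:00–16:45.
Earliest such window starts at 10:30.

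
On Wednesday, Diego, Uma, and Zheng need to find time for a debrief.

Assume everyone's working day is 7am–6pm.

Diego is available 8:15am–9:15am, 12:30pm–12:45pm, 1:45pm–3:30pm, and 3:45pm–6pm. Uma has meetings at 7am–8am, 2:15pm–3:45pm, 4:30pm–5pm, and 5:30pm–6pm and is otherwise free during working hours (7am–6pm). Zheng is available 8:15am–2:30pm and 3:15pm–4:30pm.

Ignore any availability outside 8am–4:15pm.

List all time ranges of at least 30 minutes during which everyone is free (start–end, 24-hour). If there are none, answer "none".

08:15–09:15, 13:45–14:15, 15:45–16:15

Uma free within 07:00–18:00: 08:00–14:15, 15:45–16:30, 17:00–17:30.
Diego ∩ Uma: 08:15–09:15, 12:30–12:45, 13:45–14:15, 15:45–16:30, 17:00–17:30.
Diego ∩ Uma ∩ Zheng: 08:15–09:15, 12:30–12:45, 13:45–14:15, 15:45–16:30.
Restricted to 08:00–16:15: 08:15–09:15, 12:30–12:45, 13:45–14:15, 15:45–16:15.
Windows ≥ 30 min: 08:15–09:15, 13:45–14:15, 15:45–16:15.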